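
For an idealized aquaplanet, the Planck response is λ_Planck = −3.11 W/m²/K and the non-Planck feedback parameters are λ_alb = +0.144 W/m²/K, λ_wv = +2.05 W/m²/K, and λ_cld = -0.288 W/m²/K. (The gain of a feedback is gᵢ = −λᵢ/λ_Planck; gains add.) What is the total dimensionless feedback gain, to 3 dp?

0.613

Convert to gains: g_alb = 0.144/3.11 = 0.0463; g_wv = 2.05/3.11 = 0.6592; g_cld = -0.288/3.11 = -0.0926.
Total gain g = 0.6129.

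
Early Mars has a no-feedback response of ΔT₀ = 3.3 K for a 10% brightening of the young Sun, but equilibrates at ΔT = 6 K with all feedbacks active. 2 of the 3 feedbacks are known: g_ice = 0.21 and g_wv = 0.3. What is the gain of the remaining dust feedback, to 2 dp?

Amplification A = ΔT/ΔT₀ = 6/3.3 = 1.818.
Total gain g = 1 − 1/A = 1 − 1/1.818 = 0.4499.
Known gains sum to 0.21 + 0.3 = 0.51.
g_dust = 0.4499 − 0.51 = -0.06.

-0.06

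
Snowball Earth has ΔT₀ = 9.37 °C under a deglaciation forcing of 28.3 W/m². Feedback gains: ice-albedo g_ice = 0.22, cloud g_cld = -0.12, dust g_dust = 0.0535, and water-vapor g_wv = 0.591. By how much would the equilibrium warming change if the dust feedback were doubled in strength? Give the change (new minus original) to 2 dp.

9.71 °C

Original: g = 0.7445, ΔT = 9.37/(1−0.7445) = 36.6732 °C.
With doubled dust: g' = 0.798, ΔT' = 9.37/(1−0.798) = 46.3861 °C.
Change = 46.3861 − 36.6732 = 9.71 °C.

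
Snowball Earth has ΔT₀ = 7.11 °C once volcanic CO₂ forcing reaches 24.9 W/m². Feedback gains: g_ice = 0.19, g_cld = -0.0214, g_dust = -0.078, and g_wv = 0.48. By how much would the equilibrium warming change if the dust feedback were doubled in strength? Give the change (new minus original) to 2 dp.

-2.55 °C

Original: g = 0.5706, ΔT = 7.11/(1−0.5706) = 16.5580 °C.
With doubled dust: g' = 0.4926, ΔT' = 7.11/(1−0.4926) = 14.0126 °C.
Change = 14.0126 − 16.5580 = -2.55 °C.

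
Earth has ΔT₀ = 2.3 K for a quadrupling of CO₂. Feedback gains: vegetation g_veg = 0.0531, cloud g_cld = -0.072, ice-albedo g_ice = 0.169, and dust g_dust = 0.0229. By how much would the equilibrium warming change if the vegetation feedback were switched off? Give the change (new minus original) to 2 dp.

Original: g = 0.173, ΔT = 2.3/(1−0.173) = 2.7811 K.
Without vegetation: g' = 0.1199, ΔT' = 2.3/(1−0.1199) = 2.6133 K.
Change = 2.6133 − 2.7811 = -0.17 K.

-0.17 K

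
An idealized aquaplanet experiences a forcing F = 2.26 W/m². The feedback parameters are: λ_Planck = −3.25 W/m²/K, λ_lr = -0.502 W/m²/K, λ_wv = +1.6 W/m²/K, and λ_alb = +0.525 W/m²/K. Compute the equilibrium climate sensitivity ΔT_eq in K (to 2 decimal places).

1.39 K

Net feedback parameter λ = (−3.25) + (-0.502) + (+1.6) + (+0.525) = -1.627 W/m²/K.
ΔT = −F/λ = −2.26/(-1.627) = 1.39 K.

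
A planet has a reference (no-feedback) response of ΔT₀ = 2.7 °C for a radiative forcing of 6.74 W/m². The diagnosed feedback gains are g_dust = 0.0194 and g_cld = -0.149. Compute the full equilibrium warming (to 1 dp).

2.4 °C

Total gain g = 0.0194 − 0.149 = -0.1296.
Amplification A = 1/(1 + 0.1296) = 0.8853.
ΔT = 2.7 × 0.8853 = 2.4 °C.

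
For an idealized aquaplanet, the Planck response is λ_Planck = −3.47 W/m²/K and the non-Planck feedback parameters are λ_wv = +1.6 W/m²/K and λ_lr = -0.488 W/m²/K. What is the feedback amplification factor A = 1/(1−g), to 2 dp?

Convert to gains: g_wv = 1.6/3.47 = 0.4611; g_lr = -0.488/3.47 = -0.1406.
Total gain g = 0.3205.
A = 1/(1 − 0.3205) = 1.47.

1.47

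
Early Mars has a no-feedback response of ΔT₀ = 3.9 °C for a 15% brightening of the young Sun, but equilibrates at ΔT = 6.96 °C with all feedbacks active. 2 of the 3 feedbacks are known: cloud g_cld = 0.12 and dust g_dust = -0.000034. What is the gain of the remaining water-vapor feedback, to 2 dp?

0.32

Amplification A = ΔT/ΔT₀ = 6.96/3.9 = 1.785.
Total gain g = 1 − 1/A = 1 − 1/1.785 = 0.4398.
Known gains sum to 0.12 − 0.000034 = 0.119966.
g_wv = 0.4398 − 0.119966 = 0.32.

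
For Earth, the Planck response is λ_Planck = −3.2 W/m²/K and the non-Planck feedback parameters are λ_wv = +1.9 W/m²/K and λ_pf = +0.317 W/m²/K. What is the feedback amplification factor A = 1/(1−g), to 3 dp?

Convert to gains: g_wv = 1.9/3.2 = 0.5937; g_pf = 0.317/3.2 = 0.09906.
Total gain g = 0.69276.
A = 1/(1 − 0.69276) = 3.255.

3.255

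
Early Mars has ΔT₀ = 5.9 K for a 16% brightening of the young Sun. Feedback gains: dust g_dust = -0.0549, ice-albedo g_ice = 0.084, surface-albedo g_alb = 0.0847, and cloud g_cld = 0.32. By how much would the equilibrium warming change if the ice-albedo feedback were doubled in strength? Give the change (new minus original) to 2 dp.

1.82 K

Original: g = 0.4338, ΔT = 5.9/(1−0.4338) = 10.4203 K.
With doubled ice-albedo: g' = 0.5178, ΔT' = 5.9/(1−0.5178) = 12.2356 K.
Change = 12.2356 − 10.4203 = 1.82 K.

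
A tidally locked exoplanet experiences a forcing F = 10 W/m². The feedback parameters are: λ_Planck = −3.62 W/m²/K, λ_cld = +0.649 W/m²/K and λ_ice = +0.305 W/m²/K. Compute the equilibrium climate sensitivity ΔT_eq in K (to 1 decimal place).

Net feedback parameter λ = (−3.62) + (+0.649) + (+0.305) = -2.666 W/m²/K.
ΔT = −F/λ = −10/(-2.666) = 3.8 K.

3.8 K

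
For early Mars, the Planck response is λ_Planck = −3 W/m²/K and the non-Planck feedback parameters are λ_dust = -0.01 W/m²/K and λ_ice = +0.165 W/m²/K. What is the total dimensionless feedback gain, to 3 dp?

0.052

Convert to gains: g_dust = -0.01/3 = -0.003333; g_ice = 0.165/3 = 0.055.
Total gain g = 0.051667.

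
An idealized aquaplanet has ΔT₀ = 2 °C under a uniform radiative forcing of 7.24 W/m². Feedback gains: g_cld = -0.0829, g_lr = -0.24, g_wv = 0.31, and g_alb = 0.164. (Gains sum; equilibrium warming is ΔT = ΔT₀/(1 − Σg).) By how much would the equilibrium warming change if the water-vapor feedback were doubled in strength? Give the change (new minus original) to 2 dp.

Original: g = 0.1511, ΔT = 2/(1−0.1511) = 2.3560 °C.
With doubled water-vapor: g' = 0.4611, ΔT' = 2/(1−0.4611) = 3.7113 °C.
Change = 3.7113 − 2.3560 = 1.36 °C.

1.36 °C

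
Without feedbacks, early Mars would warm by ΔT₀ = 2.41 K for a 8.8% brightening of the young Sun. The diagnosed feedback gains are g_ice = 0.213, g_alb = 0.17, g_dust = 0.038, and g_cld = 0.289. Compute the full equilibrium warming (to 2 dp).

Total gain g = 0.213 + 0.17 + 0.038 + 0.289 = 0.71.
Amplification A = 1/(1 − 0.71) = 3.448.
ΔT = 2.41 × 3.448 = 8.31 K.

8.31 K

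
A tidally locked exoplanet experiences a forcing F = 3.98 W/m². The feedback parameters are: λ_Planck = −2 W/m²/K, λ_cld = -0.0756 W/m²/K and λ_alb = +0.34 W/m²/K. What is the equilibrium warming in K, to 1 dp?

2.3 K

Net feedback parameter λ = (−2) + (-0.0756) + (+0.34) = -1.7356 W/m²/K.
ΔT = −F/λ = −3.98/(-1.7356) = 2.3 K.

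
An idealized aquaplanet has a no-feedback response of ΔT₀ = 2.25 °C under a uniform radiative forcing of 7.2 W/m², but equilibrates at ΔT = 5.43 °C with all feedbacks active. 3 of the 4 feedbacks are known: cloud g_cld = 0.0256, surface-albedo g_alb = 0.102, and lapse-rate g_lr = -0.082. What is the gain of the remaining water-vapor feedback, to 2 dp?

0.54

Amplification A = ΔT/ΔT₀ = 5.43/2.25 = 2.413.
Total gain g = 1 − 1/A = 1 − 1/2.413 = 0.5856.
Known gains sum to 0.0256 + 0.102 − 0.082 = 0.0456.
g_wv = 0.5856 − 0.0456 = 0.54.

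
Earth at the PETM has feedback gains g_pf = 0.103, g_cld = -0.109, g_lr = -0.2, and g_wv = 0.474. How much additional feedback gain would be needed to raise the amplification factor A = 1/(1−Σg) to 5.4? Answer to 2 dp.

Current total gain = 0.268.
Target gain for A = 5.4: g* = 1 − 1/5.4 = 0.8148.
Additional gain needed = 0.8148 − 0.268 = 0.55.

0.55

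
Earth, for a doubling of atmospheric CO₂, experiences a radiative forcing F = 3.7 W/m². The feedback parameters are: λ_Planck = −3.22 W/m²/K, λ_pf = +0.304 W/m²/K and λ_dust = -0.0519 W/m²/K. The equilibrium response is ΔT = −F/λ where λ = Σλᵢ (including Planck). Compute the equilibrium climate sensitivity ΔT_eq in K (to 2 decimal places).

1.25 K

Net feedback parameter λ = (−3.22) + (+0.304) + (-0.0519) = -2.9679 W/m²/K.
ΔT = −F/λ = −3.7/(-2.9679) = 1.25 K.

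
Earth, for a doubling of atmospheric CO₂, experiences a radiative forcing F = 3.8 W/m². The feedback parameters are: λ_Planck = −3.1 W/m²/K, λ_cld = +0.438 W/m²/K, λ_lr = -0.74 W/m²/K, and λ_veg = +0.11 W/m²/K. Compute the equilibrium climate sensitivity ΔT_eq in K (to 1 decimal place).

Net feedback parameter λ = (−3.1) + (+0.438) + (-0.74) + (+0.11) = -3.292 W/m²/K.
ΔT = −F/λ = −3.8/(-3.292) = 1.2 K.

1.2 K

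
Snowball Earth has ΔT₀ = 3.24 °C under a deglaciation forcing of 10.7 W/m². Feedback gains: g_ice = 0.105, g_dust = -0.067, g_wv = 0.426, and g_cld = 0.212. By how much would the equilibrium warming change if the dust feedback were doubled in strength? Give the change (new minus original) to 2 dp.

-1.71 °C

Original: g = 0.676, ΔT = 3.24/(1−0.676) = 10.0000 °C.
With doubled dust: g' = 0.609, ΔT' = 3.24/(1−0.609) = 8.2864 °C.
Change = 8.2864 − 10.0000 = -1.71 °C.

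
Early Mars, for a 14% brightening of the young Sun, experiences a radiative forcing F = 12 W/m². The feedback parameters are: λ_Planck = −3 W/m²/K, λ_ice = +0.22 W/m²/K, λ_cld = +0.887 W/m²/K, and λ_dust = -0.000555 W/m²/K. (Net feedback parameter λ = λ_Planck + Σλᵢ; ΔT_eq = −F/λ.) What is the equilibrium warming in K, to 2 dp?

6.34 K

Net feedback parameter λ = (−3) + (+0.22) + (+0.887) + (-0.000555) = -1.893555 W/m²/K.
ΔT = −F/λ = −12/(-1.893555) = 6.34 K.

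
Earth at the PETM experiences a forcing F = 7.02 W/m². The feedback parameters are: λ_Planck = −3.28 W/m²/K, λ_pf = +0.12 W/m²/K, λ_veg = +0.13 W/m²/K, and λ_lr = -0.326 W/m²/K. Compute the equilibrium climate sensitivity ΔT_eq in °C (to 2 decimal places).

2.09 °C

Net feedback parameter λ = (−3.28) + (+0.12) + (+0.13) + (-0.326) = -3.356 W/m²/K.
ΔT = −F/λ = −7.02/(-3.356) = 2.09 °C.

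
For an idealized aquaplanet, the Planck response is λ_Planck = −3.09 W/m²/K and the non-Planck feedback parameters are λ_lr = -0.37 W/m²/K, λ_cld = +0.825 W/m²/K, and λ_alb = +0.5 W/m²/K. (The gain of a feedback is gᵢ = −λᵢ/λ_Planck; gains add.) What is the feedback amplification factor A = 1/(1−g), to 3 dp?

Convert to gains: g_lr = -0.37/3.09 = -0.1197; g_cld = 0.825/3.09 = 0.267; g_alb = 0.5/3.09 = 0.1618.
Total gain g = 0.3091.
A = 1/(1 − 0.3091) = 1.447.

1.447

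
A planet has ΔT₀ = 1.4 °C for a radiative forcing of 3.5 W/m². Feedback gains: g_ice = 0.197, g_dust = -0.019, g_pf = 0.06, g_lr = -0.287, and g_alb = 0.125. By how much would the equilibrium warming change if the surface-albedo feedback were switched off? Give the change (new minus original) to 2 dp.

Original: g = 0.076, ΔT = 1.4/(1−0.076) = 1.5152 °C.
Without surface-albedo: g' = -0.049, ΔT' = 1.4/(1+0.049) = 1.3346 °C.
Change = 1.3346 − 1.5152 = -0.18 °C.

-0.18 °C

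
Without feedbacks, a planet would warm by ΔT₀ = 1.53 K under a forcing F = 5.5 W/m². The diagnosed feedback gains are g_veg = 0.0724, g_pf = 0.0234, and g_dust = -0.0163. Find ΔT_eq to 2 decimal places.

Total gain g = 0.0724 + 0.0234 − 0.0163 = 0.0795.
Amplification A = 1/(1 − 0.0795) = 1.086.
ΔT = 1.53 × 1.086 = 1.66 K.

1.66 K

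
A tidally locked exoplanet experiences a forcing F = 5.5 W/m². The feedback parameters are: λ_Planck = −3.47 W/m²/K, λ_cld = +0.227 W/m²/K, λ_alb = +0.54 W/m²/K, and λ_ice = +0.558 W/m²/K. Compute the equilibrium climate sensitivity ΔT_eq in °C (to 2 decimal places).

2.56 °C

Net feedback parameter λ = (−3.47) + (+0.227) + (+0.54) + (+0.558) = -2.145 W/m²/K.
ΔT = −F/λ = −5.5/(-2.145) = 2.56 °C.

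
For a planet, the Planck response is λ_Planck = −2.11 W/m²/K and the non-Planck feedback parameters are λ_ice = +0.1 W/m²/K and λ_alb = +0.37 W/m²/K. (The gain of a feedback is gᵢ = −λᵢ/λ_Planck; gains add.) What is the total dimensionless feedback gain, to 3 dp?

Convert to gains: g_ice = 0.1/2.11 = 0.04739; g_alb = 0.37/2.11 = 0.1754.
Total gain g = 0.22279.

0.223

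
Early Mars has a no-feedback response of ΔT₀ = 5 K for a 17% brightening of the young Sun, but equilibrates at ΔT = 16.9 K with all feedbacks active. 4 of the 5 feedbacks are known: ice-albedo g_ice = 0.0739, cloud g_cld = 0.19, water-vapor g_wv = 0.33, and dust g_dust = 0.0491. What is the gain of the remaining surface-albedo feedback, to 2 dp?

0.06

Amplification A = ΔT/ΔT₀ = 16.9/5 = 3.38.
Total gain g = 1 − 1/A = 1 − 1/3.38 = 0.7041.
Known gains sum to 0.0739 + 0.19 + 0.33 + 0.0491 = 0.643.
g_alb = 0.7041 − 0.643 = 0.06.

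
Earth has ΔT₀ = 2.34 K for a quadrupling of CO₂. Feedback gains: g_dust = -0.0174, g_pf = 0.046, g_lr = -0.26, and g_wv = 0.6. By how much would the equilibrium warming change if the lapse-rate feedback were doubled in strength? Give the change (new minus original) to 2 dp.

-1.08 K

Original: g = 0.3686, ΔT = 2.34/(1−0.3686) = 3.7061 K.
With doubled lapse-rate: g' = 0.1086, ΔT' = 2.34/(1−0.1086) = 2.6251 K.
Change = 2.6251 − 3.7061 = -1.08 K.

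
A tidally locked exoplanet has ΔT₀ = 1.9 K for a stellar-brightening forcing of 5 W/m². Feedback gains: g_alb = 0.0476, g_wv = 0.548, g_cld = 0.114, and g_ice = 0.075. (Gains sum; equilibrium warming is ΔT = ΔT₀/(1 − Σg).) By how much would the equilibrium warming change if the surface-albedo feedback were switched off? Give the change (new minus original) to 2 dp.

-1.60 K

Original: g = 0.7846, ΔT = 1.9/(1−0.7846) = 8.8208 K.
Without surface-albedo: g' = 0.737, ΔT' = 1.9/(1−0.737) = 7.2243 K.
Change = 7.2243 − 8.8208 = -1.60 K.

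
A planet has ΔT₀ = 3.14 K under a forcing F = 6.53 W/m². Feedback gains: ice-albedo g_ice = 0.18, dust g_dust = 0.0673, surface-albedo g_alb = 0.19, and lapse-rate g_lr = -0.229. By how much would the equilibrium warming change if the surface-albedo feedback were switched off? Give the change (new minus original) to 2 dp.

Original: g = 0.2083, ΔT = 3.14/(1−0.2083) = 3.9661 K.
Without surface-albedo: g' = 0.0183, ΔT' = 3.14/(1−0.0183) = 3.1985 K.
Change = 3.1985 − 3.9661 = -0.77 K.

-0.77 K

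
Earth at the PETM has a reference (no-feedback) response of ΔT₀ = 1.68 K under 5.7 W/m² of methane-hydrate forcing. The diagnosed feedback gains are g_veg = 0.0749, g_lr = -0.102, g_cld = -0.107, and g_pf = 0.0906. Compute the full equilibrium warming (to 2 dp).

1.61 K

Total gain g = 0.0749 − 0.102 − 0.107 + 0.0906 = -0.0435.
Amplification A = 1/(1 + 0.0435) = 0.9583.
ΔT = 1.68 × 0.9583 = 1.61 K.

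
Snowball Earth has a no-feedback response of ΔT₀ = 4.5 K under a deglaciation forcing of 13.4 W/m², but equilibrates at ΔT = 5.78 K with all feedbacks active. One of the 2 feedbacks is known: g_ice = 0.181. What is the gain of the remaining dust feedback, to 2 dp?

0.04

Amplification A = ΔT/ΔT₀ = 5.78/4.5 = 1.284.
Total gain g = 1 − 1/A = 1 − 1/1.284 = 0.2212.
The known gain is 0.181.
g_dust = 0.2212 − 0.181 = 0.04.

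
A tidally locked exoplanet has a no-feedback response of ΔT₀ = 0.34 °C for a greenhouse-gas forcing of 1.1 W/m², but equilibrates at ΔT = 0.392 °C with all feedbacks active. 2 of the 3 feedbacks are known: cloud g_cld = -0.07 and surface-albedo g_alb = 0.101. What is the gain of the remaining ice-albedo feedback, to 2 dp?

0.10

Amplification A = ΔT/ΔT₀ = 0.392/0.34 = 1.153.
Total gain g = 1 − 1/A = 1 − 1/1.153 = 0.1327.
Known gains sum to -0.07 + 0.101 = 0.031.
g_ice = 0.1327 − 0.031 = 0.10.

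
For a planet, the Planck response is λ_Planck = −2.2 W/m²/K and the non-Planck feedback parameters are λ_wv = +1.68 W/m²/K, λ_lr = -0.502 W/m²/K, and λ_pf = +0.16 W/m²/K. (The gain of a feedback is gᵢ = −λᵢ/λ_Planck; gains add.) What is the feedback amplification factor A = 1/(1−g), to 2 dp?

2.55

Convert to gains: g_wv = 1.68/2.2 = 0.7636; g_lr = -0.502/2.2 = -0.2282; g_pf = 0.16/2.2 = 0.07273.
Total gain g = 0.60813.
A = 1/(1 − 0.60813) = 2.55.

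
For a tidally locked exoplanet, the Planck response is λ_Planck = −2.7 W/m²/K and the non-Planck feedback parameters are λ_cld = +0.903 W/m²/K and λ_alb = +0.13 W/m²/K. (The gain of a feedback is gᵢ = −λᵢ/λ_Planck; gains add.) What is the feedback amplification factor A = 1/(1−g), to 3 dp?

Convert to gains: g_cld = 0.903/2.7 = 0.3344; g_alb = 0.13/2.7 = 0.04815.
Total gain g = 0.38255.
A = 1/(1 − 0.38255) = 1.620.

1.620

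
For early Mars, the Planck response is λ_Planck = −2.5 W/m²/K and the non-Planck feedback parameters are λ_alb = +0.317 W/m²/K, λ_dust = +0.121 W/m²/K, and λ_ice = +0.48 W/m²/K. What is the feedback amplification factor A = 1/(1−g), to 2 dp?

Convert to gains: g_alb = 0.317/2.5 = 0.1268; g_dust = 0.121/2.5 = 0.0484; g_ice = 0.48/2.5 = 0.192.
Total gain g = 0.3672.
A = 1/(1 − 0.3672) = 1.58.

1.58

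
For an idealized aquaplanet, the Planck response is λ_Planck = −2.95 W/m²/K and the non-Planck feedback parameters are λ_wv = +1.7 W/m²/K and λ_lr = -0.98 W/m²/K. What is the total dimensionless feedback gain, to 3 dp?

Convert to gains: g_wv = 1.7/2.95 = 0.5763; g_lr = -0.98/2.95 = -0.3322.
Total gain g = 0.2441.

0.244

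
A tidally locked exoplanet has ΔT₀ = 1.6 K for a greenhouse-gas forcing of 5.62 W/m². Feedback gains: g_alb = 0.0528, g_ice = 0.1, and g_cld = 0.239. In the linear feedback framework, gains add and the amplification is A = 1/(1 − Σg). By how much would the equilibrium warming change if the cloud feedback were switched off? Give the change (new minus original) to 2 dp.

-0.74 K

Original: g = 0.3918, ΔT = 1.6/(1−0.3918) = 2.6307 K.
Without cloud: g' = 0.1528, ΔT' = 1.6/(1−0.1528) = 1.8886 K.
Change = 1.8886 − 2.6307 = -0.74 K.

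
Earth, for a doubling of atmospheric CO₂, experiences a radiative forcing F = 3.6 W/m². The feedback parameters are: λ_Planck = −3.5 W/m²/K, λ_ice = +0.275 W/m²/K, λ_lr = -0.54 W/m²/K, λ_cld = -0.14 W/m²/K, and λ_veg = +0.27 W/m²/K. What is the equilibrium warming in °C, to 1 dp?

1.0 °C

Net feedback parameter λ = (−3.5) + (+0.275) + (-0.54) + (-0.14) + (+0.27) = -3.635 W/m²/K.
ΔT = −F/λ = −3.6/(-3.635) = 1.0 °C.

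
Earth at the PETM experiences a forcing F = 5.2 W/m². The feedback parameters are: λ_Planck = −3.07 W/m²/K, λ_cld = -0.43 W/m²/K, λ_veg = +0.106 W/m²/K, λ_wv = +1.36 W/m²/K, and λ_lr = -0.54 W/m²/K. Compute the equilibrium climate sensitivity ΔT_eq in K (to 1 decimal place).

2.0 K

Net feedback parameter λ = (−3.07) + (-0.43) + (+0.106) + (+1.36) + (-0.54) = -2.574 W/m²/K.
ΔT = −F/λ = −5.2/(-2.574) = 2.0 K.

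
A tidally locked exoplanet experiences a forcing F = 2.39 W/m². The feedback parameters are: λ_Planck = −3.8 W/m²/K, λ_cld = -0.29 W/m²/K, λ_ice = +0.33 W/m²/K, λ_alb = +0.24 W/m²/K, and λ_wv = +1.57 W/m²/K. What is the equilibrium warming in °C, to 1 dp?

Net feedback parameter λ = (−3.8) + (-0.29) + (+0.33) + (+0.24) + (+1.57) = -1.95 W/m²/K.
ΔT = −F/λ = −2.39/(-1.95) = 1.2 °C.

1.2 °C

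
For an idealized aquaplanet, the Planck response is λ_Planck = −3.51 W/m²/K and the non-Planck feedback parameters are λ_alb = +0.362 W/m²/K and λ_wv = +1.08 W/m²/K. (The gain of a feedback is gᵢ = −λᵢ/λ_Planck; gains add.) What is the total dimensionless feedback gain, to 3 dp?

0.411

Convert to gains: g_alb = 0.362/3.51 = 0.1031; g_wv = 1.08/3.51 = 0.3077.
Total gain g = 0.4108.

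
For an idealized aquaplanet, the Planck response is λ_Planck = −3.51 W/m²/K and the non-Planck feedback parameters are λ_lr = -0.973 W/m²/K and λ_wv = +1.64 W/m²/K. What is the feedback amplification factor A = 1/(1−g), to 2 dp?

Convert to gains: g_lr = -0.973/3.51 = -0.2772; g_wv = 1.64/3.51 = 0.4672.
Total gain g = 0.19.
A = 1/(1 − 0.19) = 1.23.

1.23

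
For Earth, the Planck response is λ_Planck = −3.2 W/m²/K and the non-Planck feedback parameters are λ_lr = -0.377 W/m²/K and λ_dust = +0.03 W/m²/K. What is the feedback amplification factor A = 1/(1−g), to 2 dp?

0.90

Convert to gains: g_lr = -0.377/3.2 = -0.1178; g_dust = 0.03/3.2 = 0.009375.
Total gain g = -0.108425.
A = 1/(1 + 0.108425) = 0.90.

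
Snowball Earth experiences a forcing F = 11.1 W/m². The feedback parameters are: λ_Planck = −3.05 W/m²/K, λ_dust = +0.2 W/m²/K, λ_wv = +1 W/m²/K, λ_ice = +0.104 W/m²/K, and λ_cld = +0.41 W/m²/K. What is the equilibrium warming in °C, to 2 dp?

Net feedback parameter λ = (−3.05) + (+0.2) + (+1) + (+0.104) + (+0.41) = -1.336 W/m²/K.
ΔT = −F/λ = −11.1/(-1.336) = 8.31 °C.

8.31 °C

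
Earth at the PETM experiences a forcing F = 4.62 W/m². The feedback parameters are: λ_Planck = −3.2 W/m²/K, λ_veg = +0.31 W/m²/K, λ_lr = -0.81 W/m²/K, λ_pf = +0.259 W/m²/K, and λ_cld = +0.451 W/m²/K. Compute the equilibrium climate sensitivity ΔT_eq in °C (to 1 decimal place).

Net feedback parameter λ = (−3.2) + (+0.31) + (-0.81) + (+0.259) + (+0.451) = -2.99 W/m²/K.
ΔT = −F/λ = −4.62/(-2.99) = 1.5 °C.

1.5 °C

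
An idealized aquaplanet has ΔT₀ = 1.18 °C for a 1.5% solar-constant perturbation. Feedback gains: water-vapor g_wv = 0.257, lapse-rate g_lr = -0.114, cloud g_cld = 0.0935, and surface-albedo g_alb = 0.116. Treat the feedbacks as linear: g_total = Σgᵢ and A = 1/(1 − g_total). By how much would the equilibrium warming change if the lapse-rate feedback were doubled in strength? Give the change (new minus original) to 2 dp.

-0.27 °C

Original: g = 0.3525, ΔT = 1.18/(1−0.3525) = 1.8224 °C.
With doubled lapse-rate: g' = 0.2385, ΔT' = 1.18/(1−0.2385) = 1.5496 °C.
Change = 1.5496 − 1.8224 = -0.27 °C.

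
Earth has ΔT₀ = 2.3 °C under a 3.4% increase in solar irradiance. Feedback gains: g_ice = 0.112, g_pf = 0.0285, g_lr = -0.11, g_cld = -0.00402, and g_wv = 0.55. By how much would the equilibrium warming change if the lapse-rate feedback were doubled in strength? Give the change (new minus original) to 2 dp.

-1.12 °C

Original: g = 0.57648, ΔT = 2.3/(1−0.57648) = 5.4307 °C.
With doubled lapse-rate: g' = 0.46648, ΔT' = 2.3/(1−0.46648) = 4.3110 °C.
Change = 4.3110 − 5.4307 = -1.12 °C.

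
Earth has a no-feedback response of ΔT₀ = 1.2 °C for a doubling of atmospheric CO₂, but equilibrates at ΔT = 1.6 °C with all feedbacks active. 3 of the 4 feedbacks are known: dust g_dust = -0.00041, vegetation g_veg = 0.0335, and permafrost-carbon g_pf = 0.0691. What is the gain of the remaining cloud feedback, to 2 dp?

0.15

Amplification A = ΔT/ΔT₀ = 1.6/1.2 = 1.333.
Total gain g = 1 − 1/A = 1 − 1/1.333 = 0.2498.
Known gains sum to -0.00041 + 0.0335 + 0.0691 = 0.10219.
g_cld = 0.2498 − 0.10219 = 0.15.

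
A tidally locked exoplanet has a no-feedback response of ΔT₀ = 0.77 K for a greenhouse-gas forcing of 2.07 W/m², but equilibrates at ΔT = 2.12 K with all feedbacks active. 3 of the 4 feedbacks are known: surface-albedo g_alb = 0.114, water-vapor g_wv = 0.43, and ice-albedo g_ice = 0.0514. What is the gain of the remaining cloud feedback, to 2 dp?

0.04

Amplification A = ΔT/ΔT₀ = 2.12/0.77 = 2.753.
Total gain g = 1 − 1/A = 1 − 1/2.753 = 0.6368.
Known gains sum to 0.114 + 0.43 + 0.0514 = 0.5954.
g_cld = 0.6368 − 0.5954 = 0.04.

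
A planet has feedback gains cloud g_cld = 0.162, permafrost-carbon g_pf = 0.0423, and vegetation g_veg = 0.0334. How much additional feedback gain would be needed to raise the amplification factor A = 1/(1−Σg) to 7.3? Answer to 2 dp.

0.63

Current total gain = 0.2377.
Target gain for A = 7.3: g* = 1 − 1/7.3 = 0.863.
Additional gain needed = 0.863 − 0.2377 = 0.63.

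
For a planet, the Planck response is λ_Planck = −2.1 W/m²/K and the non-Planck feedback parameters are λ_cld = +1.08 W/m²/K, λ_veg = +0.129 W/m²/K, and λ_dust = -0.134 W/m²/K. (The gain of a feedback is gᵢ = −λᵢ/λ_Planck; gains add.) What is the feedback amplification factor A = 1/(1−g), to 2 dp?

Convert to gains: g_cld = 1.08/2.1 = 0.5143; g_veg = 0.129/2.1 = 0.06143; g_dust = -0.134/2.1 = -0.06381.
Total gain g = 0.51192.
A = 1/(1 − 0.51192) = 2.05.

2.05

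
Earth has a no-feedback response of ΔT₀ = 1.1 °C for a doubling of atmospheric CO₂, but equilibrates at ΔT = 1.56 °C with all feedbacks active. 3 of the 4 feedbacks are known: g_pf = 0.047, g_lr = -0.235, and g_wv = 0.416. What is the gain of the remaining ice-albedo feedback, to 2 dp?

0.07

Amplification A = ΔT/ΔT₀ = 1.56/1.1 = 1.418.
Total gain g = 1 − 1/A = 1 − 1/1.418 = 0.2948.
Known gains sum to 0.047 − 0.235 + 0.416 = 0.228.
g_ice = 0.2948 − 0.228 = 0.07.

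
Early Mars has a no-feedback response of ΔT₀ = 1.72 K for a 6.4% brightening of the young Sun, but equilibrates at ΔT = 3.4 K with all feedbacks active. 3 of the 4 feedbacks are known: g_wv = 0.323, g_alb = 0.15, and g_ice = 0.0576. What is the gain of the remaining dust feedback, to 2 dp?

Amplification A = ΔT/ΔT₀ = 3.4/1.72 = 1.977.
Total gain g = 1 − 1/A = 1 − 1/1.977 = 0.4942.
Known gains sum to 0.323 + 0.15 + 0.0576 = 0.5306.
g_dust = 0.4942 − 0.5306 = -0.04.

-0.04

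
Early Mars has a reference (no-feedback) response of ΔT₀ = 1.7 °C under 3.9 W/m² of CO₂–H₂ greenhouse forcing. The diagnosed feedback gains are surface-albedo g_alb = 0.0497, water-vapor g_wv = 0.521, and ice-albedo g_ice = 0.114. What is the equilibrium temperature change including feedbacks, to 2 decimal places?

Total gain g = 0.0497 + 0.521 + 0.114 = 0.6847.
Amplification A = 1/(1 − 0.6847) = 3.172.
ΔT = 1.7 × 3.172 = 5.39 °C.

5.39 °C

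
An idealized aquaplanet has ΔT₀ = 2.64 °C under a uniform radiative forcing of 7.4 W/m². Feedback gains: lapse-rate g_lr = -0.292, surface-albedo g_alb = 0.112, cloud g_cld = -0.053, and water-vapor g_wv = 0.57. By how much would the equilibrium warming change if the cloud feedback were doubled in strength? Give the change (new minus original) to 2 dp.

Original: g = 0.337, ΔT = 2.64/(1−0.337) = 3.9819 °C.
With doubled cloud: g' = 0.284, ΔT' = 2.64/(1−0.284) = 3.6872 °C.
Change = 3.6872 − 3.9819 = -0.29 °C.

-0.29 °C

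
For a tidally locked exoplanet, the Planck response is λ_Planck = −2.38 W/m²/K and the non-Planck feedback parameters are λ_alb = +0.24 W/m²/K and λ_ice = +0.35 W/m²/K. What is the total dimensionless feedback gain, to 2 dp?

0.25

Convert to gains: g_alb = 0.24/2.38 = 0.1008; g_ice = 0.35/2.38 = 0.1471.
Total gain g = 0.2479.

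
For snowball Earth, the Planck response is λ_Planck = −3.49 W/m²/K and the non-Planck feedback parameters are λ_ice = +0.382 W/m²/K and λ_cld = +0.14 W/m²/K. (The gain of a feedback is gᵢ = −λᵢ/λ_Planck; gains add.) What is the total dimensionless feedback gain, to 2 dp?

Convert to gains: g_ice = 0.382/3.49 = 0.1095; g_cld = 0.14/3.49 = 0.04011.
Total gain g = 0.14961.

0.15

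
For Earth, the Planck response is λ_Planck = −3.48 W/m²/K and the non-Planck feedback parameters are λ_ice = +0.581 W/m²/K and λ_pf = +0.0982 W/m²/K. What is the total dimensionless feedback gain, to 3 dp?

0.195

Convert to gains: g_ice = 0.581/3.48 = 0.167; g_pf = 0.0982/3.48 = 0.02822.
Total gain g = 0.19522.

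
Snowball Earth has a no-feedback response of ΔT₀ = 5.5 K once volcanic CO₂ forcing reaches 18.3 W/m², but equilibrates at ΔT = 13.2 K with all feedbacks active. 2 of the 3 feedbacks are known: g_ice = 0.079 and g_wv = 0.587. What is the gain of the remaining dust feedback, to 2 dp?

-0.08

Amplification A = ΔT/ΔT₀ = 13.2/5.5 = 2.4.
Total gain g = 1 − 1/A = 1 − 1/2.4 = 0.5833.
Known gains sum to 0.079 + 0.587 = 0.666.
g_dust = 0.5833 − 0.666 = -0.08.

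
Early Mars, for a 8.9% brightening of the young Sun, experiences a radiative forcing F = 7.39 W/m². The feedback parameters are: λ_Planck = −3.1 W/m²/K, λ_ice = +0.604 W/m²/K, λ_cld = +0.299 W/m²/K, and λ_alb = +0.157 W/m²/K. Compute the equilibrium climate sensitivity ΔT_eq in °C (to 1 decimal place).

Net feedback parameter λ = (−3.1) + (+0.604) + (+0.299) + (+0.157) = -2.04 W/m²/K.
ΔT = −F/λ = −7.39/(-2.04) = 3.6 °C.

3.6 °C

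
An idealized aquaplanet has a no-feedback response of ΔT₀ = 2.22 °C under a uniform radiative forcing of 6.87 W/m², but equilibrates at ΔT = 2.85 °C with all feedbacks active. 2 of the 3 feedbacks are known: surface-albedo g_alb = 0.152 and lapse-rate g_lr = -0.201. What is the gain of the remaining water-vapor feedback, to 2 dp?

0.27

Amplification A = ΔT/ΔT₀ = 2.85/2.22 = 1.284.
Total gain g = 1 − 1/A = 1 − 1/1.284 = 0.2212.
Known gains sum to 0.152 − 0.201 = -0.049.
g_wv = 0.2212 + 0.049 = 0.27.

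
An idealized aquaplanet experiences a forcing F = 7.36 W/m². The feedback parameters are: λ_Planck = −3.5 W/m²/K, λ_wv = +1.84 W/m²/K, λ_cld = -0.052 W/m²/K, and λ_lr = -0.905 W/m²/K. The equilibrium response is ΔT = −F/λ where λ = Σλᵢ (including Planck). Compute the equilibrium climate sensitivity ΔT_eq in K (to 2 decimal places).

Net feedback parameter λ = (−3.5) + (+1.84) + (-0.052) + (-0.905) = -2.617 W/m²/K.
ΔT = −F/λ = −7.36/(-2.617) = 2.81 K.

2.81 K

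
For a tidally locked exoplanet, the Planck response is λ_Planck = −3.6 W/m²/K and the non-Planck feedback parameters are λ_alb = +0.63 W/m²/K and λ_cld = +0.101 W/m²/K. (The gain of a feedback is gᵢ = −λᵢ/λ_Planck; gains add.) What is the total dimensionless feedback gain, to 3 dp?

Convert to gains: g_alb = 0.63/3.6 = 0.175; g_cld = 0.101/3.6 = 0.02806.
Total gain g = 0.20306.

0.203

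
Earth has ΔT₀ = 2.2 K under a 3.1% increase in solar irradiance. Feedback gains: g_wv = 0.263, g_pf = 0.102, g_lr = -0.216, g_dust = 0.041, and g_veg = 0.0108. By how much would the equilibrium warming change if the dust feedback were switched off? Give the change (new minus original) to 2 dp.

Original: g = 0.2008, ΔT = 2.2/(1−0.2008) = 2.7528 K.
Without dust: g' = 0.1598, ΔT' = 2.2/(1−0.1598) = 2.6184 K.
Change = 2.6184 − 2.7528 = -0.13 K.

-0.13 K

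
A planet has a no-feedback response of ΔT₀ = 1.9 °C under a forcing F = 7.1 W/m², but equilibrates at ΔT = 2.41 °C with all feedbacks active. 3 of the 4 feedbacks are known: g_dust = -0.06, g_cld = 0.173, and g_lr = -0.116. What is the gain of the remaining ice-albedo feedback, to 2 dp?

0.21

Amplification A = ΔT/ΔT₀ = 2.41/1.9 = 1.268.
Total gain g = 1 − 1/A = 1 − 1/1.268 = 0.2114.
Known gains sum to -0.06 + 0.173 − 0.116 = -0.003.
g_ice = 0.2114 + 0.003 = 0.21.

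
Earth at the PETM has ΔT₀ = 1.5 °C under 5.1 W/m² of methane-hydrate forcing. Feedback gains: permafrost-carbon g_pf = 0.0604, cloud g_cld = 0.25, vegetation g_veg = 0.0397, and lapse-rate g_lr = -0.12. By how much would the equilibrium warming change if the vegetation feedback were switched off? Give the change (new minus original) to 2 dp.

Original: g = 0.2301, ΔT = 1.5/(1−0.2301) = 1.9483 °C.
Without vegetation: g' = 0.1904, ΔT' = 1.5/(1−0.1904) = 1.8528 °C.
Change = 1.8528 − 1.9483 = -0.10 °C.

-0.10 °C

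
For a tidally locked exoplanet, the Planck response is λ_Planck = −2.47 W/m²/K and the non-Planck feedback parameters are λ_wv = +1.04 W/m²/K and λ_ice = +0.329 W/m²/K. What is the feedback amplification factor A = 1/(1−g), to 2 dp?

Convert to gains: g_wv = 1.04/2.47 = 0.4211; g_ice = 0.329/2.47 = 0.1332.
Total gain g = 0.5543.
A = 1/(1 − 0.5543) = 2.24.

2.24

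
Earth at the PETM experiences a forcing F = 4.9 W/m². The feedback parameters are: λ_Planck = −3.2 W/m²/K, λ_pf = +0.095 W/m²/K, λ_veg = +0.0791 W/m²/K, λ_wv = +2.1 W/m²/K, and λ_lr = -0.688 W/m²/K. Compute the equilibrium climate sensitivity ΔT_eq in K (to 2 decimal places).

Net feedback parameter λ = (−3.2) + (+0.095) + (+0.0791) + (+2.1) + (-0.688) = -1.6139 W/m²/K.
ΔT = −F/λ = −4.9/(-1.6139) = 3.04 K.

3.04 K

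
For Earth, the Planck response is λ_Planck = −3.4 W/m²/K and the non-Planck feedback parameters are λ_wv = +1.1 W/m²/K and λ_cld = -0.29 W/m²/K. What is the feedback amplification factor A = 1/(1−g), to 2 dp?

Convert to gains: g_wv = 1.1/3.4 = 0.3235; g_cld = -0.29/3.4 = -0.08529.
Total gain g = 0.23821.
A = 1/(1 − 0.23821) = 1.31.

1.31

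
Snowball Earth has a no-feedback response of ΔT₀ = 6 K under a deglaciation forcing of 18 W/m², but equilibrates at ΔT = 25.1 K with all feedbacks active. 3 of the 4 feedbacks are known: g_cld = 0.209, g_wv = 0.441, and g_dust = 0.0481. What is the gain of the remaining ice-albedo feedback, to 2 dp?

0.06

Amplification A = ΔT/ΔT₀ = 25.1/6 = 4.183.
Total gain g = 1 − 1/A = 1 − 1/4.183 = 0.7609.
Known gains sum to 0.209 + 0.441 + 0.0481 = 0.6981.
g_ice = 0.7609 − 0.6981 = 0.06.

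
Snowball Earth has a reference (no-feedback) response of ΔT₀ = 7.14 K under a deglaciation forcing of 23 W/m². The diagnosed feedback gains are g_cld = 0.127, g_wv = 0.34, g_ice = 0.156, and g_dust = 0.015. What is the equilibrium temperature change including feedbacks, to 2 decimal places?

Total gain g = 0.127 + 0.34 + 0.156 + 0.015 = 0.638.
Amplification A = 1/(1 − 0.638) = 2.762.
ΔT = 7.14 × 2.762 = 19.72 K.

19.72 K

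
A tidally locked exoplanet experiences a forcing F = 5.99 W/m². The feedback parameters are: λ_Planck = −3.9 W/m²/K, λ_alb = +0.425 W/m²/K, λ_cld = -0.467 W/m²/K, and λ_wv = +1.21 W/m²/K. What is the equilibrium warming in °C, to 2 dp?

2.19 °C

Net feedback parameter λ = (−3.9) + (+0.425) + (-0.467) + (+1.21) = -2.732 W/m²/K.
ΔT = −F/λ = −5.99/(-2.732) = 2.19 °C.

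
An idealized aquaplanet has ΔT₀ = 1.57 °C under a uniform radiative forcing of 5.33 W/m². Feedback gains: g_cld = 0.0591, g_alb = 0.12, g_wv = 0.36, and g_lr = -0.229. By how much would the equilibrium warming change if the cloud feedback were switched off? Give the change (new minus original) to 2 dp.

Original: g = 0.3101, ΔT = 1.57/(1−0.3101) = 2.2757 °C.
Without cloud: g' = 0.251, ΔT' = 1.57/(1−0.251) = 2.0961 °C.
Change = 2.0961 − 2.2757 = -0.18 °C.

-0.18 °C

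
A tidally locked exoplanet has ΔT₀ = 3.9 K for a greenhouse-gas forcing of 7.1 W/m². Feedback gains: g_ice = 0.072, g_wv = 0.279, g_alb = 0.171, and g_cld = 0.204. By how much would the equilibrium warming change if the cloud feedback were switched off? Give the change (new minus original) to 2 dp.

-6.07 K

Original: g = 0.726, ΔT = 3.9/(1−0.726) = 14.2336 K.
Without cloud: g' = 0.522, ΔT' = 3.9/(1−0.522) = 8.1590 K.
Change = 8.1590 − 14.2336 = -6.07 K.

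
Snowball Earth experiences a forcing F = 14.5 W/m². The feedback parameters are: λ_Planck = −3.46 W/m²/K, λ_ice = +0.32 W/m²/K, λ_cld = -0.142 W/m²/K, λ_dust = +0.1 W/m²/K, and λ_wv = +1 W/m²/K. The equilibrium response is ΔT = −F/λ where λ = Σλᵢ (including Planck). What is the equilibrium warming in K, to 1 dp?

Net feedback parameter λ = (−3.46) + (+0.32) + (-0.142) + (+0.1) + (+1) = -2.182 W/m²/K.
ΔT = −F/λ = −14.5/(-2.182) = 6.6 K.

6.6 K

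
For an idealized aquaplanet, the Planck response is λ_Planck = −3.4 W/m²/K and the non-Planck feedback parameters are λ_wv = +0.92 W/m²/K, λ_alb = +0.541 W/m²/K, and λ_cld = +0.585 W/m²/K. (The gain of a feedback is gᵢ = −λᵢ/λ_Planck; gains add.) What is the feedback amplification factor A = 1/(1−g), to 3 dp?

Convert to gains: g_wv = 0.92/3.4 = 0.2706; g_alb = 0.541/3.4 = 0.1591; g_cld = 0.585/3.4 = 0.1721.
Total gain g = 0.6018.
A = 1/(1 − 0.6018) = 2.511.

2.511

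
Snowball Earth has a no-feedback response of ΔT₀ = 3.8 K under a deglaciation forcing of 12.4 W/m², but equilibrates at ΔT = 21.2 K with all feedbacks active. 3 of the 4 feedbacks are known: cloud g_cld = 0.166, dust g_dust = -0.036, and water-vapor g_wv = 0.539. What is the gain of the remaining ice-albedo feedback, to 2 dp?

Amplification A = ΔT/ΔT₀ = 21.2/3.8 = 5.579.
Total gain g = 1 − 1/A = 1 − 1/5.579 = 0.8208.
Known gains sum to 0.166 − 0.036 + 0.539 = 0.669.
g_ice = 0.8208 − 0.669 = 0.15.

0.15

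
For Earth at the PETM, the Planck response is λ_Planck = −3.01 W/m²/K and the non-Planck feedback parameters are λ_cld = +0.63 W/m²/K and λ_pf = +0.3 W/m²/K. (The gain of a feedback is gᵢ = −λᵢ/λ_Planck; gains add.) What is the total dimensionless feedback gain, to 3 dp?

Convert to gains: g_cld = 0.63/3.01 = 0.2093; g_pf = 0.3/3.01 = 0.09967.
Total gain g = 0.30897.

0.309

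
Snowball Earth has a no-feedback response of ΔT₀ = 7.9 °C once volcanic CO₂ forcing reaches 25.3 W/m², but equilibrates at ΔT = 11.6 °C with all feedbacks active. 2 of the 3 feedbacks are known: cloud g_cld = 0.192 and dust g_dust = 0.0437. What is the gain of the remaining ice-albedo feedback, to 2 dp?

Amplification A = ΔT/ΔT₀ = 11.6/7.9 = 1.468.
Total gain g = 1 − 1/A = 1 − 1/1.468 = 0.3188.
Known gains sum to 0.192 + 0.0437 = 0.2357.
g_ice = 0.3188 − 0.2357 = 0.08.

0.08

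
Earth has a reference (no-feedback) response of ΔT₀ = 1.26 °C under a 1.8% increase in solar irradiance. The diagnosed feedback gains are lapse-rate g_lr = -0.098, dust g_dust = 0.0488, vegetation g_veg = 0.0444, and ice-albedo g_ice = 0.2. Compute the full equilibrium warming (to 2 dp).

Total gain g = -0.098 + 0.0488 + 0.0444 + 0.2 = 0.1952.
Amplification A = 1/(1 − 0.1952) = 1.243.
ΔT = 1.26 × 1.243 = 1.57 °C.

1.57 °C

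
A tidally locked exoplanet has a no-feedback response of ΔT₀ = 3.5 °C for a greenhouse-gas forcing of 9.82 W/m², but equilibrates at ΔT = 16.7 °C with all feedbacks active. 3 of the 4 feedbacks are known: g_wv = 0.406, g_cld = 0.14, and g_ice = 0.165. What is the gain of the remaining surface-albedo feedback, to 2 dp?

0.08

Amplification A = ΔT/ΔT₀ = 16.7/3.5 = 4.771.
Total gain g = 1 − 1/A = 1 − 1/4.771 = 0.7904.
Known gains sum to 0.406 + 0.14 + 0.165 = 0.711.
g_alb = 0.7904 − 0.711 = 0.08.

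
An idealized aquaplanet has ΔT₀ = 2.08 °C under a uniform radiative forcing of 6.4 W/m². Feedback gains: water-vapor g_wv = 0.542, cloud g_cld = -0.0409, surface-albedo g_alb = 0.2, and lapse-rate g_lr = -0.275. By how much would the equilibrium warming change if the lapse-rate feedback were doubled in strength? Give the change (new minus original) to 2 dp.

-1.17 °C

Original: g = 0.4261, ΔT = 2.08/(1−0.4261) = 3.6243 °C.
With doubled lapse-rate: g' = 0.1511, ΔT' = 2.08/(1−0.1511) = 2.4502 °C.
Change = 2.4502 − 3.6243 = -1.17 °C.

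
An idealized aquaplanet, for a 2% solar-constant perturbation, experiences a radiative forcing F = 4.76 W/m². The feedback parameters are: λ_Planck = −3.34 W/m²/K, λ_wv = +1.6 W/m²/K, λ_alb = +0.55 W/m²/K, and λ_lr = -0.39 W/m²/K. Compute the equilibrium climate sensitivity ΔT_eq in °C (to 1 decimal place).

Net feedback parameter λ = (−3.34) + (+1.6) + (+0.55) + (-0.39) = -1.58 W/m²/K.
ΔT = −F/λ = −4.76/(-1.58) = 3.0 °C.

3.0 °C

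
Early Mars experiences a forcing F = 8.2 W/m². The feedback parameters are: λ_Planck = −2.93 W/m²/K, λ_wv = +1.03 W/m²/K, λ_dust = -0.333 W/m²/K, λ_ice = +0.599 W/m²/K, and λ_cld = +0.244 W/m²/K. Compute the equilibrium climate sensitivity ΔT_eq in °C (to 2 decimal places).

5.90 °C

Net feedback parameter λ = (−2.93) + (+1.03) + (-0.333) + (+0.599) + (+0.244) = -1.39 W/m²/K.
ΔT = −F/λ = −8.2/(-1.39) = 5.90 °C.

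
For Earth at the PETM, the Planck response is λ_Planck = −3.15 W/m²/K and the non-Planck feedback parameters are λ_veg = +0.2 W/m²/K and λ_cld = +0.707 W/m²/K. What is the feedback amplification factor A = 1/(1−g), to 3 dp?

Convert to gains: g_veg = 0.2/3.15 = 0.06349; g_cld = 0.707/3.15 = 0.2244.
Total gain g = 0.28789.
A = 1/(1 − 0.28789) = 1.404.

1.404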